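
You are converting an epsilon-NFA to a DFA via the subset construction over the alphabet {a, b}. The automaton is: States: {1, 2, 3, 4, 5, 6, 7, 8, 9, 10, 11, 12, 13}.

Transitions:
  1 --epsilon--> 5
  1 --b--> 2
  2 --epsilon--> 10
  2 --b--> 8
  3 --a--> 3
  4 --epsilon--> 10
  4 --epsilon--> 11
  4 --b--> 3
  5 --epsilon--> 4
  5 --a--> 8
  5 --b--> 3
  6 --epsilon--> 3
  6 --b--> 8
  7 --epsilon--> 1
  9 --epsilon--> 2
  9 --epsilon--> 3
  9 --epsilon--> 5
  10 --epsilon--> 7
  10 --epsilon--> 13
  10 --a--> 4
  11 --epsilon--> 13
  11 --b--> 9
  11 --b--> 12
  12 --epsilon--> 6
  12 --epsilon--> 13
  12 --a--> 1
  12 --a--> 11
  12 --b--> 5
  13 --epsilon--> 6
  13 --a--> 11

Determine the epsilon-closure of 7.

Start with {7}.
From 7 via epsilon: add 1.
From 1 via epsilon: add 5.
From 5 via epsilon: add 4.
From 4 via epsilon: add 10, 11.
From 10 via epsilon: add 13.
From 13 via epsilon: add 6.
From 6 via epsilon: add 3.
No new states can be added; the closed set is {1, 3, 4, 5, 6, 7, 10, 11, 13}.

{1, 3, 4, 5, 6, 7, 10, 11, 13}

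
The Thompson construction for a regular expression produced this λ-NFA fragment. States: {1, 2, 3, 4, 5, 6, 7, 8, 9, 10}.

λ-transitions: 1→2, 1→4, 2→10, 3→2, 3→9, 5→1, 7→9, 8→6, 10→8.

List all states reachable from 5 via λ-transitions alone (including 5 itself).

Start with {5}.
From 5 via λ: add 1.
From 1 via λ: add 2, 4.
From 2 via λ: add 10.
From 10 via λ: add 8.
From 8 via λ: add 6.
No new states can be added; the closed set is {1, 2, 4, 5, 6, 8, 10}.

{1, 2, 4, 5, 6, 8, 10}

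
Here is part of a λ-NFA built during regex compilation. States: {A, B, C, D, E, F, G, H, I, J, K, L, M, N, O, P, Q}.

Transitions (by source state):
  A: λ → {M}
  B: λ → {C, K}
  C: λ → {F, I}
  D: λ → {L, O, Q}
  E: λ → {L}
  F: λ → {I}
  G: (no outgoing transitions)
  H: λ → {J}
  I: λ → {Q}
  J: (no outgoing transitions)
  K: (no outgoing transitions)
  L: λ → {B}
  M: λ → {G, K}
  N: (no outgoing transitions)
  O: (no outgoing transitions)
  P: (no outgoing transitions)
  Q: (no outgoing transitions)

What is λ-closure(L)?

{B, C, F, I, K, L, Q}

Start with {L}.
From L via λ: add B.
From B via λ: add C, K.
From C via λ: add F, I.
From I via λ: add Q.
No new states can be added; the closed set is {B, C, F, I, K, L, Q}.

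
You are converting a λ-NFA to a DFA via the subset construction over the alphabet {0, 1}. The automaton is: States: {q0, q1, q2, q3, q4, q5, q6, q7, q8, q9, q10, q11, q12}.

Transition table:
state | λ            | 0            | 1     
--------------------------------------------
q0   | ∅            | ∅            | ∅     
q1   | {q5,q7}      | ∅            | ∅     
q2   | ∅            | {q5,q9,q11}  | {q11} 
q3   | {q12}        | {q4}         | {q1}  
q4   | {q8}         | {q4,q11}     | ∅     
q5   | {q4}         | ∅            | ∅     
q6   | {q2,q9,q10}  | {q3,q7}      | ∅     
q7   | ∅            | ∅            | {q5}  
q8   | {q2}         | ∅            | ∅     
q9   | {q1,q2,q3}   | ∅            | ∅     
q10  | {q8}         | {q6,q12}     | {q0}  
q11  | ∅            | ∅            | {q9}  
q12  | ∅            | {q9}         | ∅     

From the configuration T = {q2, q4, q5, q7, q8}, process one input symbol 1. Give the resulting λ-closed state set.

{q2, q4, q5, q8, q11}

q2 on 1 → {q11}.
q7 on 1 → {q5}.
No 1-transition from q4, q5, q8.
Union after reading 1: {q5, q11}.
Now take the λ-closure:
From q5 via λ: add q4.
From q4 via λ: add q8.
From q8 via λ: add q2.
No new states can be added; the closed set is {q2, q4, q5, q8, q11}.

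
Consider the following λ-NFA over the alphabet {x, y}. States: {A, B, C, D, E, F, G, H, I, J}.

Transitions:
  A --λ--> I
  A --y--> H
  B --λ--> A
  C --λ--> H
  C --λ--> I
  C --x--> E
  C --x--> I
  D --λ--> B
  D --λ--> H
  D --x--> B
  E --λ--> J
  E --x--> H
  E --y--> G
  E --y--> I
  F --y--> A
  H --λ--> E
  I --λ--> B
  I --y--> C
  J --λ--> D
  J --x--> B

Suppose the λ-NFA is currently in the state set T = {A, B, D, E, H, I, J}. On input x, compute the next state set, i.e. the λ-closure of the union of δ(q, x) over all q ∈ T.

D on x → {B}.
E on x → {H}.
J on x → {B}.
No x-transition from A, B, H, I.
Union after reading x: {B, H}.
Now take the λ-closure:
From B via λ: add A.
From H via λ: add E.
From A via λ: add I.
From E via λ: add J.
From J via λ: add D.
No new states can be added; the closed set is {A, B, D, E, H, I, J}.

{A, B, D, E, H, I, J}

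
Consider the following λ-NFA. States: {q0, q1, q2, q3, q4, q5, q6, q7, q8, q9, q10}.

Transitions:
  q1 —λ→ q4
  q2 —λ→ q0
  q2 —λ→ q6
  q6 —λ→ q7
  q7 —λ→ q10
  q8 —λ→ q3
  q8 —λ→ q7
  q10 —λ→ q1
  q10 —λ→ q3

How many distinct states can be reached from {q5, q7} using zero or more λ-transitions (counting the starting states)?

Start with {q5, q7}.
From q7 via λ: add q10.
From q10 via λ: add q1, q3.
From q1 via λ: add q4.
λ-closure = {q1, q3, q4, q5, q7, q10}, which has 6 states.

6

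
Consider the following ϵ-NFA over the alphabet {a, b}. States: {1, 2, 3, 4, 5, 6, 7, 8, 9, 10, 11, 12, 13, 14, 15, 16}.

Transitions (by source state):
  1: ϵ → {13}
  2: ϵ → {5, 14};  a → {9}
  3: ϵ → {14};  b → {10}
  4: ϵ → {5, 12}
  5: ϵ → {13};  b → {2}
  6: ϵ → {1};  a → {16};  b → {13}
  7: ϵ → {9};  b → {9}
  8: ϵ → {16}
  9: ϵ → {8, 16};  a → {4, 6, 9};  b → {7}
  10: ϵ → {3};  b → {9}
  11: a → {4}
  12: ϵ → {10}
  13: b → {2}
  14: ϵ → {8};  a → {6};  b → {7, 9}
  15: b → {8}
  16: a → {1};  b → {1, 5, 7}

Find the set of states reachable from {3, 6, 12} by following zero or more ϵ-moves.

Start with {3, 6, 12}.
From 3 via ϵ: add 14.
From 6 via ϵ: add 1.
From 12 via ϵ: add 10.
From 1 via ϵ: add 13.
From 14 via ϵ: add 8.
From 8 via ϵ: add 16.
No new states can be added; the closed set is {1, 3, 6, 8, 10, 12, 13, 14, 16}.

{1, 3, 6, 8, 10, 12, 13, 14, 16}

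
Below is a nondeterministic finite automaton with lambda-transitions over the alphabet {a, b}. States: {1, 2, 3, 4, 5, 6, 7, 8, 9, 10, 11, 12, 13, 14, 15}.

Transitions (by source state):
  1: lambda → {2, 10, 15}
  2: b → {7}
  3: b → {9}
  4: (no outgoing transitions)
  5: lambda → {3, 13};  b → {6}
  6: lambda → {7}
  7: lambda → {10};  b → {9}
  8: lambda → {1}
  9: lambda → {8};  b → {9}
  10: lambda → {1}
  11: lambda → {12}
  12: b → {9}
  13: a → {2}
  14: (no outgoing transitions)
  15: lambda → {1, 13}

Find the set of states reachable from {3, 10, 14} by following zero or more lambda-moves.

Start with {3, 10, 14}.
From 10 via lambda: add 1.
From 1 via lambda: add 2, 15.
From 15 via lambda: add 13.
No new states can be added; the closed set is {1, 2, 3, 10, 13, 14, 15}.

{1, 2, 3, 10, 13, 14, 15}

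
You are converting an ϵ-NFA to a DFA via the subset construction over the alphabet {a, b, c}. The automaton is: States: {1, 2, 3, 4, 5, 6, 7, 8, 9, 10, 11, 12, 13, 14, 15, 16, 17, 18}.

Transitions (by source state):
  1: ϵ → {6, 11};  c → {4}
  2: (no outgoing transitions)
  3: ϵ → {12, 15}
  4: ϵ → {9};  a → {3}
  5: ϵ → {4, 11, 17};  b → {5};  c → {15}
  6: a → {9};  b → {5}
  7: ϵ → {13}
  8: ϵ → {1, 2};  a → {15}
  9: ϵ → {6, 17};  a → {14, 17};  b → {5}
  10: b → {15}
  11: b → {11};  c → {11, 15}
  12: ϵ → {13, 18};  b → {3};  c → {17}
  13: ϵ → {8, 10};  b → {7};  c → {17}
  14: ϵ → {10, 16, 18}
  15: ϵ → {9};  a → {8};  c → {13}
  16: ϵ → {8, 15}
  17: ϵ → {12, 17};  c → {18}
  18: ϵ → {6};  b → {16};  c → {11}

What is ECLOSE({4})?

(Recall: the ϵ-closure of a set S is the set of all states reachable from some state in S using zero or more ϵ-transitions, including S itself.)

{1, 2, 4, 6, 8, 9, 10, 11, 12, 13, 17, 18}

Start with {4}.
From 4 via ϵ: add 9.
From 9 via ϵ: add 6, 17.
From 17 via ϵ: add 12.
From 12 via ϵ: add 13, 18.
From 13 via ϵ: add 8, 10.
From 8 via ϵ: add 1, 2.
From 1 via ϵ: add 11.
No new states can be added; the closed set is {1, 2, 4, 6, 8, 9, 10, 11, 12, 13, 17, 18}.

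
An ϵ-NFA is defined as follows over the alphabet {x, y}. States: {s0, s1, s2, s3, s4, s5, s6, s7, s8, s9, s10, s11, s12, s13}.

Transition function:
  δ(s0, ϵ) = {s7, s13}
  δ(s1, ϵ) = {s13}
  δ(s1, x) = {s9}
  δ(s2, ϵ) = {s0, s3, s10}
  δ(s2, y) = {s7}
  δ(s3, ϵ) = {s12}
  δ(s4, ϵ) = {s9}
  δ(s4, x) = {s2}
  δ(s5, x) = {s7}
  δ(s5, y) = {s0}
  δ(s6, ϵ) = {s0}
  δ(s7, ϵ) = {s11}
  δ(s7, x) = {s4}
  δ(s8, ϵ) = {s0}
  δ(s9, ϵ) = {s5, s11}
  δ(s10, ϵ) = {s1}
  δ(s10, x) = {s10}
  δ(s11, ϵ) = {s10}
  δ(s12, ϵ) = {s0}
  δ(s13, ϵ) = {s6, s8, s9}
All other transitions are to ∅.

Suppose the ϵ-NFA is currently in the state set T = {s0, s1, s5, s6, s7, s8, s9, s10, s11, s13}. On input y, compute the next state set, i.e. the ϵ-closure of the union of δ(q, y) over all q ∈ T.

s5 on y → {s0}.
No y-transition from s0, s1, s6, s7, s8, s9, s10, s11, s13.
Union after reading y: {s0}.
Now take the ϵ-closure:
From s0 via ϵ: add s7, s13.
From s7 via ϵ: add s11.
From s13 via ϵ: add s6, s8, s9.
From s9 via ϵ: add s5.
From s11 via ϵ: add s10.
From s10 via ϵ: add s1.
No new states can be added; the closed set is {s0, s1, s5, s6, s7, s8, s9, s10, s11, s13}.

{s0, s1, s5, s6, s7, s8, s9, s10, s11, s13}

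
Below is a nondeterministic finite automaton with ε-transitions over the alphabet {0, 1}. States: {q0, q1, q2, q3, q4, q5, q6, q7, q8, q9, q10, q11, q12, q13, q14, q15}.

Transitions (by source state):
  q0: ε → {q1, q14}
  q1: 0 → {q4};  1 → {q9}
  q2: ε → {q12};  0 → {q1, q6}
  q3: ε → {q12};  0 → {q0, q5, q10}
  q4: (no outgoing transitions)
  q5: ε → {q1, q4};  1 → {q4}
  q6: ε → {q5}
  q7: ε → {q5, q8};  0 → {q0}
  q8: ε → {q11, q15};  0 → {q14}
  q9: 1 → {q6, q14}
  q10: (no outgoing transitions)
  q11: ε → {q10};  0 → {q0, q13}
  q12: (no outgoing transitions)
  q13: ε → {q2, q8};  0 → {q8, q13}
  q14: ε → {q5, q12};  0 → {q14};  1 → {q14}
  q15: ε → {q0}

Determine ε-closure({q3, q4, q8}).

{q0, q1, q3, q4, q5, q8, q10, q11, q12, q14, q15}

Start with {q3, q4, q8}.
From q3 via ε: add q12.
From q8 via ε: add q11, q15.
From q11 via ε: add q10.
From q15 via ε: add q0.
From q0 via ε: add q1, q14.
From q14 via ε: add q5.
No new states can be added; the closed set is {q0, q1, q3, q4, q5, q8, q10, q11, q12, q14, q15}.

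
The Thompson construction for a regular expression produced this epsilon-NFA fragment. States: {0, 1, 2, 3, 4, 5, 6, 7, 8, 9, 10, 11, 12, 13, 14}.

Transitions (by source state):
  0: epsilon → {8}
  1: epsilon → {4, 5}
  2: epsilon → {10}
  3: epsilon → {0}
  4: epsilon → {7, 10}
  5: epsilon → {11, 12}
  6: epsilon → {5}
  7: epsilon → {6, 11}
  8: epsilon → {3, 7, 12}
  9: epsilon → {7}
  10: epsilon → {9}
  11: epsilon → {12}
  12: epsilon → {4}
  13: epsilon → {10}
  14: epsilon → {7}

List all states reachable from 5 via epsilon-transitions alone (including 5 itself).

{4, 5, 6, 7, 9, 10, 11, 12}

Start with {5}.
From 5 via epsilon: add 11, 12.
From 12 via epsilon: add 4.
From 4 via epsilon: add 7, 10.
From 7 via epsilon: add 6.
From 10 via epsilon: add 9.
No new states can be added; the closed set is {4, 5, 6, 7, 9, 10, 11, 12}.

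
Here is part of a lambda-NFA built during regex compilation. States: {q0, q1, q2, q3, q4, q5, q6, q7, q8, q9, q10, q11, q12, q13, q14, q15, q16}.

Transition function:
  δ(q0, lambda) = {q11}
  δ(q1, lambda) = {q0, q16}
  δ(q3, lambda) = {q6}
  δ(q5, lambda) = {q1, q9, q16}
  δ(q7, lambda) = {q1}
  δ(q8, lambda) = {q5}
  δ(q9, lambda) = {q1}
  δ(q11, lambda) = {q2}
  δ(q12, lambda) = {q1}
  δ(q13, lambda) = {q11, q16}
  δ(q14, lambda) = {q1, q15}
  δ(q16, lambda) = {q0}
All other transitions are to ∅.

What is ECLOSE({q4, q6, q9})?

{q0, q1, q2, q4, q6, q9, q11, q16}

Start with {q4, q6, q9}.
From q9 via lambda: add q1.
From q1 via lambda: add q0, q16.
From q0 via lambda: add q11.
From q11 via lambda: add q2.
No new states can be added; the closed set is {q0, q1, q2, q4, q6, q9, q11, q16}.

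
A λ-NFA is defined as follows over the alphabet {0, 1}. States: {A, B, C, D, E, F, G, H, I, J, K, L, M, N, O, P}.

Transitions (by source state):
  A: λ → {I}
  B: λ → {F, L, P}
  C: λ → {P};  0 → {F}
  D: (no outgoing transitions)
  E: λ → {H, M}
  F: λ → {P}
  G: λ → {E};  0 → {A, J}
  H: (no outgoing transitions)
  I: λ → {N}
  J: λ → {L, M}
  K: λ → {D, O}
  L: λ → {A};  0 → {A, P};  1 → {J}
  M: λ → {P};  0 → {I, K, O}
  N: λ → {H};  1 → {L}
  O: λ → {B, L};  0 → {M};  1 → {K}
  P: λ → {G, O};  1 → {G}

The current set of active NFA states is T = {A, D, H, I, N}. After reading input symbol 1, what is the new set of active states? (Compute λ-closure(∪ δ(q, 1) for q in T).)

{A, H, I, L, N}

N on 1 → {L}.
No 1-transition from A, D, H, I.
Union after reading 1: {L}.
Now take the λ-closure:
From L via λ: add A.
From A via λ: add I.
From I via λ: add N.
From N via λ: add H.
No new states can be added; the closed set is {A, H, I, L, N}.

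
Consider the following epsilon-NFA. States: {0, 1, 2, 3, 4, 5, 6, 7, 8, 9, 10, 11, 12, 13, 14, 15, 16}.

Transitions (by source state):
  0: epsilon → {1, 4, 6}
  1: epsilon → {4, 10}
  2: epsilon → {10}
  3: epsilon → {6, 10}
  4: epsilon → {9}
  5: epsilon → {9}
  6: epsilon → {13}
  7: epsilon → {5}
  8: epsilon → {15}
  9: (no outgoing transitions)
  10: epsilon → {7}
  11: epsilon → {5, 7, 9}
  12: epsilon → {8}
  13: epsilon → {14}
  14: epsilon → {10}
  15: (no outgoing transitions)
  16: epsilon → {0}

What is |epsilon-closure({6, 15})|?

8

Start with {6, 15}.
From 6 via epsilon: add 13.
From 13 via epsilon: add 14.
From 14 via epsilon: add 10.
From 10 via epsilon: add 7.
From 7 via epsilon: add 5.
From 5 via epsilon: add 9.
epsilon-closure = {5, 6, 7, 9, 10, 13, 14, 15}, which has 8 states.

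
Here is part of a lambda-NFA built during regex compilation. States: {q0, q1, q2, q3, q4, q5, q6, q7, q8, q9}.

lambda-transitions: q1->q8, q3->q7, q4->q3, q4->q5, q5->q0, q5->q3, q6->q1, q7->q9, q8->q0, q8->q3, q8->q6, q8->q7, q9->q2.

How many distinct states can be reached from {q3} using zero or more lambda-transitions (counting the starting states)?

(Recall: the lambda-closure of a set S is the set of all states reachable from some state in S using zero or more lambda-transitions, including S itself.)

Start with {q3}.
From q3 via lambda: add q7.
From q7 via lambda: add q9.
From q9 via lambda: add q2.
lambda-closure = {q2, q3, q7, q9}, which has 4 states.

4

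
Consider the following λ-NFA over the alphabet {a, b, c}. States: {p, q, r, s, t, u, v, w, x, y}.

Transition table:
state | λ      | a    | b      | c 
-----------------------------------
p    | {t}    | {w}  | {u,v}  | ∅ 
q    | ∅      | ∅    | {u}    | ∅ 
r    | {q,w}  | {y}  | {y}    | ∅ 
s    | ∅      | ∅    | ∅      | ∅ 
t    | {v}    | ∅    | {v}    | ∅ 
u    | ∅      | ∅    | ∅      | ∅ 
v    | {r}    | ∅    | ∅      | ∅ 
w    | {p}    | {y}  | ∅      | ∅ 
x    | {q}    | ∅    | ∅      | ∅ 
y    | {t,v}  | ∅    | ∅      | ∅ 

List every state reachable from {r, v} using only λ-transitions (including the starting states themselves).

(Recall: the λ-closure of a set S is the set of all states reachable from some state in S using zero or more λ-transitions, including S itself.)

{p, q, r, t, v, w}

Start with {r, v}.
From r via λ: add q, w.
From w via λ: add p.
From p via λ: add t.
No new states can be added; the closed set is {p, q, r, t, v, w}.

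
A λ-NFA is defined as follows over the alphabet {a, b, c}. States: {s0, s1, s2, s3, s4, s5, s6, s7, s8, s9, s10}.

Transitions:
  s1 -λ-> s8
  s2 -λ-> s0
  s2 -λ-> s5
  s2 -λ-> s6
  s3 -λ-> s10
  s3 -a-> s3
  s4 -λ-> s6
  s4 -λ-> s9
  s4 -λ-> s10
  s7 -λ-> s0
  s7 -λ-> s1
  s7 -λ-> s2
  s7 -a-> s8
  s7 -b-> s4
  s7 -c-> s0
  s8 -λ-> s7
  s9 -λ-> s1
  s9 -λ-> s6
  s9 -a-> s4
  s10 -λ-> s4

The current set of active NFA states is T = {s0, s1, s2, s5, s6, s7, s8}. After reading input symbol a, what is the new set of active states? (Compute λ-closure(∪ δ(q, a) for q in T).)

{s0, s1, s2, s5, s6, s7, s8}

s7 on a → {s8}.
No a-transition from s0, s1, s2, s5, s6, s8.
Union after reading a: {s8}.
Now take the λ-closure:
From s8 via λ: add s7.
From s7 via λ: add s0, s1, s2.
From s2 via λ: add s5, s6.
No new states can be added; the closed set is {s0, s1, s2, s5, s6, s7, s8}.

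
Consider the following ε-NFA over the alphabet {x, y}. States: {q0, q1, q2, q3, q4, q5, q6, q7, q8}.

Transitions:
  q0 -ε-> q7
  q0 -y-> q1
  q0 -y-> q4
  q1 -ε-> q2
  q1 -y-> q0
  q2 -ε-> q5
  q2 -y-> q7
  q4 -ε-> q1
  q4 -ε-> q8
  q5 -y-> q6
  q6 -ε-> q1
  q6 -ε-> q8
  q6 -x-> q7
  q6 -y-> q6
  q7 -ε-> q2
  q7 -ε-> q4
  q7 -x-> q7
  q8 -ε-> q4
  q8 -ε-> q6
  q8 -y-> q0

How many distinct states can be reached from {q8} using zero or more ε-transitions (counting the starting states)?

Start with {q8}.
From q8 via ε: add q4, q6.
From q4 via ε: add q1.
From q1 via ε: add q2.
From q2 via ε: add q5.
ε-closure = {q1, q2, q4, q5, q6, q8}, which has 6 states.

6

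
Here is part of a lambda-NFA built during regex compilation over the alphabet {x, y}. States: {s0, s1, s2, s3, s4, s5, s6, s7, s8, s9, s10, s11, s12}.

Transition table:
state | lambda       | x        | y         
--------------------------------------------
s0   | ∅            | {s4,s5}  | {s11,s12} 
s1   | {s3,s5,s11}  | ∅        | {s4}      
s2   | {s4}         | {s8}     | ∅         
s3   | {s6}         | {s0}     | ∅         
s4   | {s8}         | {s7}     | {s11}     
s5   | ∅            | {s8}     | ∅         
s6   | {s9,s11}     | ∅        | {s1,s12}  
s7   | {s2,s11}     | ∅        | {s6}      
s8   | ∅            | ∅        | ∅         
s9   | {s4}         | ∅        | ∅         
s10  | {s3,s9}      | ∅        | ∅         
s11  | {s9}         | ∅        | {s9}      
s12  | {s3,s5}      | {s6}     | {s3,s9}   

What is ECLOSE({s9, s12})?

{s3, s4, s5, s6, s8, s9, s11, s12}

Start with {s9, s12}.
From s9 via lambda: add s4.
From s12 via lambda: add s3, s5.
From s3 via lambda: add s6.
From s4 via lambda: add s8.
From s6 via lambda: add s11.
No new states can be added; the closed set is {s3, s4, s5, s6, s8, s9, s11, s12}.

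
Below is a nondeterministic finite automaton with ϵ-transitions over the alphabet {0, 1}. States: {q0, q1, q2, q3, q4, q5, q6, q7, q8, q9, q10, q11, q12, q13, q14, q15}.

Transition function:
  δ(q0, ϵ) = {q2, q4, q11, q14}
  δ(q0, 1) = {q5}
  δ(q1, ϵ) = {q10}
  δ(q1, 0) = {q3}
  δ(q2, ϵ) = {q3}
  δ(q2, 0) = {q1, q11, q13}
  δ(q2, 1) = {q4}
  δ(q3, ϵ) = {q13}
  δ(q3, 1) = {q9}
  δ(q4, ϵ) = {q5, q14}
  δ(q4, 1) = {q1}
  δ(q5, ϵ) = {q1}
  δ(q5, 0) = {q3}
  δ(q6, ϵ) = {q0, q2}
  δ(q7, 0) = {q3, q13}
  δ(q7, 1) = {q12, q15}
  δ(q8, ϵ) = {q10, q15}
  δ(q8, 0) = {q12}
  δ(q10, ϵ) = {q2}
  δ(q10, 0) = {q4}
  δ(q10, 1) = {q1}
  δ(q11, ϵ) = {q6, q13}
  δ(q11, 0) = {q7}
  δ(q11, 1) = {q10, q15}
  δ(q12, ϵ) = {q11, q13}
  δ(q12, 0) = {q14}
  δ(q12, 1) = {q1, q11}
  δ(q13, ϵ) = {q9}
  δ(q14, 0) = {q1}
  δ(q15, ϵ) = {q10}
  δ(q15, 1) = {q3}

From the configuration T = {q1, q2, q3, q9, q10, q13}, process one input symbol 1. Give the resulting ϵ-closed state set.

q2 on 1 → {q4}.
q3 on 1 → {q9}.
q10 on 1 → {q1}.
No 1-transition from q1, q9, q13.
Union after reading 1: {q1, q4, q9}.
Now take the ϵ-closure:
From q1 via ϵ: add q10.
From q4 via ϵ: add q5, q14.
From q10 via ϵ: add q2.
From q2 via ϵ: add q3.
From q3 via ϵ: add q13.
No new states can be added; the closed set is {q1, q2, q3, q4, q5, q9, q10, q13, q14}.

{q1, q2, q3, q4, q5, q9, q10, q13, q14}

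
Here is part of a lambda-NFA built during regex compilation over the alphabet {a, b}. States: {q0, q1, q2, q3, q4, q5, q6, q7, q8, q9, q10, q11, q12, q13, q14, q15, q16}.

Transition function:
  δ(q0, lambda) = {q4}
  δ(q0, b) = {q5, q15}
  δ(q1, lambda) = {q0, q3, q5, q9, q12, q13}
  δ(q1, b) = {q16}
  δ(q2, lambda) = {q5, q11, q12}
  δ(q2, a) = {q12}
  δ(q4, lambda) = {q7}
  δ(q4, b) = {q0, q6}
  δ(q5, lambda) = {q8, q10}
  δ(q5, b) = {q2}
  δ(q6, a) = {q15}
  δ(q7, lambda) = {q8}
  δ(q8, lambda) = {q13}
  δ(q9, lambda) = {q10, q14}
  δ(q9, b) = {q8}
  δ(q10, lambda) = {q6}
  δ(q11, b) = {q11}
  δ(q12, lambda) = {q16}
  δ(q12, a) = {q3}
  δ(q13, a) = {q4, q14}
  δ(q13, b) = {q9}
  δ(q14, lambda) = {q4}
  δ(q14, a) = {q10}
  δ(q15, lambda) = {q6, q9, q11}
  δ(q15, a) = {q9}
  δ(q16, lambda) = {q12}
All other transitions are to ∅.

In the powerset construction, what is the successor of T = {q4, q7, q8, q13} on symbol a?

q13 on a → {q4, q14}.
No a-transition from q4, q7, q8.
Union after reading a: {q4, q14}.
Now take the lambda-closure:
From q4 via lambda: add q7.
From q7 via lambda: add q8.
From q8 via lambda: add q13.
No new states can be added; the closed set is {q4, q7, q8, q13, q14}.

{q4, q7, q8, q13, q14}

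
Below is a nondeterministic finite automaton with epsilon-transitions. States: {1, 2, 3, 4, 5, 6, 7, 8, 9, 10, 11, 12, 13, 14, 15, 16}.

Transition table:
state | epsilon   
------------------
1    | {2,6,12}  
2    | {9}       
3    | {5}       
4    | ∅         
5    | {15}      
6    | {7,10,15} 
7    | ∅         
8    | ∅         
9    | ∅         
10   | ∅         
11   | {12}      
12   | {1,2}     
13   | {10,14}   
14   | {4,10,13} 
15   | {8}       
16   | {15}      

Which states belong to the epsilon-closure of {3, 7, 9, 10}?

{3, 5, 7, 8, 9, 10, 15}

Start with {3, 7, 9, 10}.
From 3 via epsilon: add 5.
From 5 via epsilon: add 15.
From 15 via epsilon: add 8.
No new states can be added; the closed set is {3, 5, 7, 8, 9, 10, 15}.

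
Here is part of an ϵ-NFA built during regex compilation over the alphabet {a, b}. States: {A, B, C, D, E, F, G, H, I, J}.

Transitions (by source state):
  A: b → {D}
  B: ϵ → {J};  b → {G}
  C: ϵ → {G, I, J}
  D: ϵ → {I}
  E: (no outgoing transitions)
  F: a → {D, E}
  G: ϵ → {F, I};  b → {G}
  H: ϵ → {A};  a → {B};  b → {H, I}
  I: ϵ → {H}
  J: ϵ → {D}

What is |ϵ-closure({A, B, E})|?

Start with {A, B, E}.
From B via ϵ: add J.
From J via ϵ: add D.
From D via ϵ: add I.
From I via ϵ: add H.
ϵ-closure = {A, B, D, E, H, I, J}, which has 7 states.

7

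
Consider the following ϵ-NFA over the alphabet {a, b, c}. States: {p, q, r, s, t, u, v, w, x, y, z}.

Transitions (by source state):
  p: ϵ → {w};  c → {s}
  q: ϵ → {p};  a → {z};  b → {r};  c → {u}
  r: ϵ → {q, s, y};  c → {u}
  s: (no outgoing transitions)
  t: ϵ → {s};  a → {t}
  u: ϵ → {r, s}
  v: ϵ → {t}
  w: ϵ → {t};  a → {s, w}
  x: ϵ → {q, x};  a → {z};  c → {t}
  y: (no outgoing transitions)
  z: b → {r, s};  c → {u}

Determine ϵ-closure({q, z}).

{p, q, s, t, w, z}

Start with {q, z}.
From q via ϵ: add p.
From p via ϵ: add w.
From w via ϵ: add t.
From t via ϵ: add s.
No new states can be added; the closed set is {p, q, s, t, w, z}.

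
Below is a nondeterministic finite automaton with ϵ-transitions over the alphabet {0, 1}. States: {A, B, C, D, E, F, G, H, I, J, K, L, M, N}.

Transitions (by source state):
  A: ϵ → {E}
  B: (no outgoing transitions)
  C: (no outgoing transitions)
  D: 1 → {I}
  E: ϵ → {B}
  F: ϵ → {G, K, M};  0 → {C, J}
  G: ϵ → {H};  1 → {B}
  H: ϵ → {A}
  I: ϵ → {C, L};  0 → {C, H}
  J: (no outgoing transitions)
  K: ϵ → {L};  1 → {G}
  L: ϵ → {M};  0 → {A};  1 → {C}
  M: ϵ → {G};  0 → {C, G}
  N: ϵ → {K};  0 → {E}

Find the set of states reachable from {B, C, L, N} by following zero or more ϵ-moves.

Start with {B, C, L, N}.
From L via ϵ: add M.
From N via ϵ: add K.
From M via ϵ: add G.
From G via ϵ: add H.
From H via ϵ: add A.
From A via ϵ: add E.
No new states can be added; the closed set is {A, B, C, E, G, H, K, L, M, N}.

{A, B, C, E, G, H, K, L, M, N}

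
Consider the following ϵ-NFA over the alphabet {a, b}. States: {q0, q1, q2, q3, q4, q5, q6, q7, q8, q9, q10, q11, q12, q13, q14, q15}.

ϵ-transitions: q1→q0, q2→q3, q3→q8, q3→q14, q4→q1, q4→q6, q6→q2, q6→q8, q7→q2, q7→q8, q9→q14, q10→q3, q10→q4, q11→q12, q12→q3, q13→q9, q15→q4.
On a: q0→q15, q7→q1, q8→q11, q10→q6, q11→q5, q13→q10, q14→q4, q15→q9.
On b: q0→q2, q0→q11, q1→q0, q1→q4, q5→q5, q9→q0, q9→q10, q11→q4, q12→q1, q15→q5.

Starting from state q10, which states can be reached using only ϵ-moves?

Start with {q10}.
From q10 via ϵ: add q3, q4.
From q3 via ϵ: add q8, q14.
From q4 via ϵ: add q1, q6.
From q1 via ϵ: add q0.
From q6 via ϵ: add q2.
No new states can be added; the closed set is {q0, q1, q2, q3, q4, q6, q8, q10, q14}.

{q0, q1, q2, q3, q4, q6, q8, q10, q14}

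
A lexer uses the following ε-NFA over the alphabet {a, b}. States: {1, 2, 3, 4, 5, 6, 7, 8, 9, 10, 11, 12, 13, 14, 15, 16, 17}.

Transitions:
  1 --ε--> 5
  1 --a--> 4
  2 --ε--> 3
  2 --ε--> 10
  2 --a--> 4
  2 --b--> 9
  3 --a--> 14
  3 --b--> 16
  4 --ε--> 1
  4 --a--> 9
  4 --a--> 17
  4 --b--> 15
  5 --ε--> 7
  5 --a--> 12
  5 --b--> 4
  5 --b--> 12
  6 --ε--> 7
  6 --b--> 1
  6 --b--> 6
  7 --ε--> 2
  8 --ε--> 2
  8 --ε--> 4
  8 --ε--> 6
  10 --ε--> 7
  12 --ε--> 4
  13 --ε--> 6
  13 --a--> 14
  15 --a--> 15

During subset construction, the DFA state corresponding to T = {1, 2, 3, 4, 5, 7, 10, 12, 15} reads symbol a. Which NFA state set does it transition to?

{1, 2, 3, 4, 5, 7, 9, 10, 12, 14, 15, 17}

1 on a → {4}.
2 on a → {4}.
3 on a → {14}.
4 on a → {9, 17}.
5 on a → {12}.
15 on a → {15}.
No a-transition from 7, 10, 12.
Union after reading a: {4, 9, 12, 14, 15, 17}.
Now take the ε-closure:
From 4 via ε: add 1.
From 1 via ε: add 5.
From 5 via ε: add 7.
From 7 via ε: add 2.
From 2 via ε: add 3, 10.
No new states can be added; the closed set is {1, 2, 3, 4, 5, 7, 9, 10, 12, 14, 15, 17}.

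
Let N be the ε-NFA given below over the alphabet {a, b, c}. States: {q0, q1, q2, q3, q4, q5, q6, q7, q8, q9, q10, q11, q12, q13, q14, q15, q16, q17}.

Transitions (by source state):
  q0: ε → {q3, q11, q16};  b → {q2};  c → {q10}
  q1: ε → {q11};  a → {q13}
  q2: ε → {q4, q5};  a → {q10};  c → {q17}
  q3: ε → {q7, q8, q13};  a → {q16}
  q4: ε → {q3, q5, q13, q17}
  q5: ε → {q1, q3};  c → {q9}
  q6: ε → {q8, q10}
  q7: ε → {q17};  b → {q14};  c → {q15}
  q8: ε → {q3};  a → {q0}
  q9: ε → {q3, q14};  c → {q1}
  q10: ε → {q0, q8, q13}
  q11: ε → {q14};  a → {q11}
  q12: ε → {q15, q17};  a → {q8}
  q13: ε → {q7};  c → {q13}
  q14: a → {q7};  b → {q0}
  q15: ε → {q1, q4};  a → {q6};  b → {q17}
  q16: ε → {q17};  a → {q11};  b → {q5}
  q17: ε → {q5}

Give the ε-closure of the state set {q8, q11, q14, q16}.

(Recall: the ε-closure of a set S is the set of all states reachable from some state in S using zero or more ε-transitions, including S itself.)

Start with {q8, q11, q14, q16}.
From q8 via ε: add q3.
From q16 via ε: add q17.
From q3 via ε: add q7, q13.
From q17 via ε: add q5.
From q5 via ε: add q1.
No new states can be added; the closed set is {q1, q3, q5, q7, q8, q11, q13, q14, q16, q17}.

{q1, q3, q5, q7, q8, q11, q13, q14, q16, q17}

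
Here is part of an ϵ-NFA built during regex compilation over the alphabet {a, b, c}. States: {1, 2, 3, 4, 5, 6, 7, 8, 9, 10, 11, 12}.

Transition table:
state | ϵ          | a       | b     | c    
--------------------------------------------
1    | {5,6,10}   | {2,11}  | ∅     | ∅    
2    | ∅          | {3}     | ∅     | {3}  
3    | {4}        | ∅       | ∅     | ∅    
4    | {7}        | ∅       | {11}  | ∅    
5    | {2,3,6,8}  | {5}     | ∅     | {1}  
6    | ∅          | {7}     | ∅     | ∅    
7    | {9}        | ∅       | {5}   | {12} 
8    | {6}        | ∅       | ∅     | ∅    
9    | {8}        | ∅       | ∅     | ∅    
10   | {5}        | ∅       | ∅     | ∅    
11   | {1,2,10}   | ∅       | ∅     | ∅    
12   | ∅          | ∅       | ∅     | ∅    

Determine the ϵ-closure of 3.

Start with {3}.
From 3 via ϵ: add 4.
From 4 via ϵ: add 7.
From 7 via ϵ: add 9.
From 9 via ϵ: add 8.
From 8 via ϵ: add 6.
No new states can be added; the closed set is {3, 4, 6, 7, 8, 9}.

{3, 4, 6, 7, 8, 9}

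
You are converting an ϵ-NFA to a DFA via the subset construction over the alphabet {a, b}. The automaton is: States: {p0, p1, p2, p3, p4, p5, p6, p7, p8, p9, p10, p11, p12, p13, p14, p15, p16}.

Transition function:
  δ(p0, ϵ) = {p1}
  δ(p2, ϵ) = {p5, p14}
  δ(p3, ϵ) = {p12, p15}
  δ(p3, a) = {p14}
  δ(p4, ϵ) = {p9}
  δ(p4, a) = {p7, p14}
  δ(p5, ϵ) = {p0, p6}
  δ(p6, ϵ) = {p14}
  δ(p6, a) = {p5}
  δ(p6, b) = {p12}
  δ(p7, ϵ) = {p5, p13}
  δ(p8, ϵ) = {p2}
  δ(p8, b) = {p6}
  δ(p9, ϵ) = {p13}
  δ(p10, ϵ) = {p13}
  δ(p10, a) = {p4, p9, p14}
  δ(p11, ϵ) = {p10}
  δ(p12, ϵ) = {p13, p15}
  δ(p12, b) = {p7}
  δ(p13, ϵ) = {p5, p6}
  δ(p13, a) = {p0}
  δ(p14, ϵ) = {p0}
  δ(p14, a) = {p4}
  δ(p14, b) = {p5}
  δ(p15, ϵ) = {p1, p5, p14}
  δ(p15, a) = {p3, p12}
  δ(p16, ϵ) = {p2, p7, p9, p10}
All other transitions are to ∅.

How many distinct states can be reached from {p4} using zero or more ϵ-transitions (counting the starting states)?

8

Start with {p4}.
From p4 via ϵ: add p9.
From p9 via ϵ: add p13.
From p13 via ϵ: add p5, p6.
From p5 via ϵ: add p0.
From p6 via ϵ: add p14.
From p0 via ϵ: add p1.
ϵ-closure = {p0, p1, p4, p5, p6, p9, p13, p14}, which has 8 states.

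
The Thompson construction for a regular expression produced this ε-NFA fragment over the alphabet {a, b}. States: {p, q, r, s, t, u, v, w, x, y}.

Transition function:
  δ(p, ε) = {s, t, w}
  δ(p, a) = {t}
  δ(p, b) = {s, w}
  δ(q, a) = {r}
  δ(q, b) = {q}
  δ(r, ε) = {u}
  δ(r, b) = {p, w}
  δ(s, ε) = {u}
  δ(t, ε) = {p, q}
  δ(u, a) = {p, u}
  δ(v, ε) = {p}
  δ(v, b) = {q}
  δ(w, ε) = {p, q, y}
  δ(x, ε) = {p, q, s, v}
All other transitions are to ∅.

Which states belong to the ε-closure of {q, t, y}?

Start with {q, t, y}.
From t via ε: add p.
From p via ε: add s, w.
From s via ε: add u.
No new states can be added; the closed set is {p, q, s, t, u, w, y}.

{p, q, s, t, u, w, y}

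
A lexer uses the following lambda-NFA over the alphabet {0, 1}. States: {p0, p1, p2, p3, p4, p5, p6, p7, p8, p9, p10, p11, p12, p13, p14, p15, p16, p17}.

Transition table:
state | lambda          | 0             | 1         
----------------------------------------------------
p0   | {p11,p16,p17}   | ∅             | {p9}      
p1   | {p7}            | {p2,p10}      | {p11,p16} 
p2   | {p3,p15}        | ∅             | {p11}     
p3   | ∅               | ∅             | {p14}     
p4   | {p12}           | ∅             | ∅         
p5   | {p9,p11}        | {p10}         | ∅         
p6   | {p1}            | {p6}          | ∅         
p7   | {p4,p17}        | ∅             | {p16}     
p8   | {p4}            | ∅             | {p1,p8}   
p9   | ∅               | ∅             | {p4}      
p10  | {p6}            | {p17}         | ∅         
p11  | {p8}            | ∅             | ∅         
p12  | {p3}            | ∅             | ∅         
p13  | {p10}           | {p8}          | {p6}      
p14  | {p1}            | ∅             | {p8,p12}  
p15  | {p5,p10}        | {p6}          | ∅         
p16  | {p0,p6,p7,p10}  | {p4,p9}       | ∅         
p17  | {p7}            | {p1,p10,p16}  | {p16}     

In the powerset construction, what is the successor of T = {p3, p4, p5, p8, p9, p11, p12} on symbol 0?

{p1, p3, p4, p6, p7, p10, p12, p17}

p5 on 0 → {p10}.
No 0-transition from p3, p4, p8, p9, p11, p12.
Union after reading 0: {p10}.
Now take the lambda-closure:
From p10 via lambda: add p6.
From p6 via lambda: add p1.
From p1 via lambda: add p7.
From p7 via lambda: add p4, p17.
From p4 via lambda: add p12.
From p12 via lambda: add p3.
No new states can be added; the closed set is {p1, p3, p4, p6, p7, p10, p12, p17}.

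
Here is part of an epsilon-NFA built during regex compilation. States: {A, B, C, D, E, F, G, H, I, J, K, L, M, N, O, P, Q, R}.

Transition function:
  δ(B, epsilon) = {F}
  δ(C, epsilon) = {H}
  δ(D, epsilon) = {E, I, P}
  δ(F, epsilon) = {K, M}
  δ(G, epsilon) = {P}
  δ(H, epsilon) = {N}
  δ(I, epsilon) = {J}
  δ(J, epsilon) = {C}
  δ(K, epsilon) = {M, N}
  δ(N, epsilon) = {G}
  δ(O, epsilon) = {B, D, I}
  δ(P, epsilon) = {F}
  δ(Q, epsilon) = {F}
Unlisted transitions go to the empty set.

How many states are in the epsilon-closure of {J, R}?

10

Start with {J, R}.
From J via epsilon: add C.
From C via epsilon: add H.
From H via epsilon: add N.
From N via epsilon: add G.
From G via epsilon: add P.
From P via epsilon: add F.
From F via epsilon: add K, M.
epsilon-closure = {C, F, G, H, J, K, M, N, P, R}, which has 10 states.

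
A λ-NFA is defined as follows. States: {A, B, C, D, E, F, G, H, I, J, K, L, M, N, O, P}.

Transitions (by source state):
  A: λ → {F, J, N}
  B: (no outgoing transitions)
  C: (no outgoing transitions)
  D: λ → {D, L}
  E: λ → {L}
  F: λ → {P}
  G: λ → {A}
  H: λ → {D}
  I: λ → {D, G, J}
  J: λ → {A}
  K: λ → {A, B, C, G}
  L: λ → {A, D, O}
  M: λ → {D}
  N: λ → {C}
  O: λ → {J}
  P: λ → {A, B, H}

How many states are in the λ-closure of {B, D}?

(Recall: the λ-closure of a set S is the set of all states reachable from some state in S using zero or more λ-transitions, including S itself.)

11

Start with {B, D}.
From D via λ: add L.
From L via λ: add A, O.
From A via λ: add F, J, N.
From F via λ: add P.
From N via λ: add C.
From P via λ: add H.
λ-closure = {A, B, C, D, F, H, J, L, N, O, P}, which has 11 states.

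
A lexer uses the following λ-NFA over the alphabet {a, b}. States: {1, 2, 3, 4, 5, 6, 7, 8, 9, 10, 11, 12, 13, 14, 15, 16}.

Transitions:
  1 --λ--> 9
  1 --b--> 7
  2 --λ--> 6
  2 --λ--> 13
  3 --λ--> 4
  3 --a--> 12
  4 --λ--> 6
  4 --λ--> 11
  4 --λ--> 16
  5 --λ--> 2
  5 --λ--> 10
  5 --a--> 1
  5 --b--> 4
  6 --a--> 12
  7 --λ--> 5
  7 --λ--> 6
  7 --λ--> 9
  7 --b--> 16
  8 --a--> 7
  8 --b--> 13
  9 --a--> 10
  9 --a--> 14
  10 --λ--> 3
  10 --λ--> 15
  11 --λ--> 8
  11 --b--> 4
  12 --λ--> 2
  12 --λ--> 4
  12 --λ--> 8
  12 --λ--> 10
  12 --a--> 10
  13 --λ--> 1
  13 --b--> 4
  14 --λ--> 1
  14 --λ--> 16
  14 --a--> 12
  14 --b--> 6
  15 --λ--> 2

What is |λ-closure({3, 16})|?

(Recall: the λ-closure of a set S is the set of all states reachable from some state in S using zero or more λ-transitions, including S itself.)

Start with {3, 16}.
From 3 via λ: add 4.
From 4 via λ: add 6, 11.
From 11 via λ: add 8.
λ-closure = {3, 4, 6, 8, 11, 16}, which has 6 states.

6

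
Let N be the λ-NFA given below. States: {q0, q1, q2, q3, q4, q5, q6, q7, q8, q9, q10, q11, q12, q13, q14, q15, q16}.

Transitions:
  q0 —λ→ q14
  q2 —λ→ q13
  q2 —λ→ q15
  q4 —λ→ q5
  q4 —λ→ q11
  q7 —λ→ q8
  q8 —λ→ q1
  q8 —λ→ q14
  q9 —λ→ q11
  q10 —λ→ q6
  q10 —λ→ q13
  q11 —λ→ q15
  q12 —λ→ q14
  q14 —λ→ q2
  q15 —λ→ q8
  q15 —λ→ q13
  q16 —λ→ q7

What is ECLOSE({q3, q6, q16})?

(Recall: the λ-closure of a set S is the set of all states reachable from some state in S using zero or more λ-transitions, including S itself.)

Start with {q3, q6, q16}.
From q16 via λ: add q7.
From q7 via λ: add q8.
From q8 via λ: add q1, q14.
From q14 via λ: add q2.
From q2 via λ: add q13, q15.
No new states can be added; the closed set is {q1, q2, q3, q6, q7, q8, q13, q14, q15, q16}.

{q1, q2, q3, q6, q7, q8, q13, q14, q15, q16}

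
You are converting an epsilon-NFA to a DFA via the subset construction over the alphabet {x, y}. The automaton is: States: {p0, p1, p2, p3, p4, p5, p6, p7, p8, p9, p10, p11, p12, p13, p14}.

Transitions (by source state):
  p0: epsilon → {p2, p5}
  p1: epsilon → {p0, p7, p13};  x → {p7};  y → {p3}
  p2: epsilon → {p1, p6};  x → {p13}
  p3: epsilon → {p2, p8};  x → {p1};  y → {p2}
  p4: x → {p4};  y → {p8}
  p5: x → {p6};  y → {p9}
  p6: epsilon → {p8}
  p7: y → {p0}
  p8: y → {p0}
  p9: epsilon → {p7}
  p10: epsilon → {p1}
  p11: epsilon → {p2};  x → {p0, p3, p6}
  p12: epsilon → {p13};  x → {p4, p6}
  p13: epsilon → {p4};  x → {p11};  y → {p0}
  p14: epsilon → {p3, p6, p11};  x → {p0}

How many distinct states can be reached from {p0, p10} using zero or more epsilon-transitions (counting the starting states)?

Start with {p0, p10}.
From p0 via epsilon: add p2, p5.
From p10 via epsilon: add p1.
From p1 via epsilon: add p7, p13.
From p2 via epsilon: add p6.
From p6 via epsilon: add p8.
From p13 via epsilon: add p4.
epsilon-closure = {p0, p1, p2, p4, p5, p6, p7, p8, p10, p13}, which has 10 states.

10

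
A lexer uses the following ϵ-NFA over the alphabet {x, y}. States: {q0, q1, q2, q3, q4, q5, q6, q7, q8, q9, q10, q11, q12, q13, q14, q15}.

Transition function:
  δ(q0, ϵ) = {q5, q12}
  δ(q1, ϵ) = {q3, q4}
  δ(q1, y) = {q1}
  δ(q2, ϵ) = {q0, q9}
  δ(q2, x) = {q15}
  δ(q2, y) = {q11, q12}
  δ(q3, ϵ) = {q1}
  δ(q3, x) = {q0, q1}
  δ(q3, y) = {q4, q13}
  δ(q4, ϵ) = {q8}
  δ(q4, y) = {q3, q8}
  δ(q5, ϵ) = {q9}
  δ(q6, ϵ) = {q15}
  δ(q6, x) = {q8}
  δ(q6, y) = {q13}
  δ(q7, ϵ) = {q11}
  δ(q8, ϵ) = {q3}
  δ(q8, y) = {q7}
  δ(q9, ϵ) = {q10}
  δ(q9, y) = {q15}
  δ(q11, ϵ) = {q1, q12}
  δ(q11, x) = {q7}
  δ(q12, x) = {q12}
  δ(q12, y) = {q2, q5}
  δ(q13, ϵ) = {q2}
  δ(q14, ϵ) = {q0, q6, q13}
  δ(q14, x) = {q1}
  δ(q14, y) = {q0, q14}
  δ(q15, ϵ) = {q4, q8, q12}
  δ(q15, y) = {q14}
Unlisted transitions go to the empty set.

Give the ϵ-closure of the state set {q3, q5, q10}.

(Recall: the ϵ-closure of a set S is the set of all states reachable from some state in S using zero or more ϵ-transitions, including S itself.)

Start with {q3, q5, q10}.
From q3 via ϵ: add q1.
From q5 via ϵ: add q9.
From q1 via ϵ: add q4.
From q4 via ϵ: add q8.
No new states can be added; the closed set is {q1, q3, q4, q5, q8, q9, q10}.

{q1, q3, q4, q5, q8, q9, q10}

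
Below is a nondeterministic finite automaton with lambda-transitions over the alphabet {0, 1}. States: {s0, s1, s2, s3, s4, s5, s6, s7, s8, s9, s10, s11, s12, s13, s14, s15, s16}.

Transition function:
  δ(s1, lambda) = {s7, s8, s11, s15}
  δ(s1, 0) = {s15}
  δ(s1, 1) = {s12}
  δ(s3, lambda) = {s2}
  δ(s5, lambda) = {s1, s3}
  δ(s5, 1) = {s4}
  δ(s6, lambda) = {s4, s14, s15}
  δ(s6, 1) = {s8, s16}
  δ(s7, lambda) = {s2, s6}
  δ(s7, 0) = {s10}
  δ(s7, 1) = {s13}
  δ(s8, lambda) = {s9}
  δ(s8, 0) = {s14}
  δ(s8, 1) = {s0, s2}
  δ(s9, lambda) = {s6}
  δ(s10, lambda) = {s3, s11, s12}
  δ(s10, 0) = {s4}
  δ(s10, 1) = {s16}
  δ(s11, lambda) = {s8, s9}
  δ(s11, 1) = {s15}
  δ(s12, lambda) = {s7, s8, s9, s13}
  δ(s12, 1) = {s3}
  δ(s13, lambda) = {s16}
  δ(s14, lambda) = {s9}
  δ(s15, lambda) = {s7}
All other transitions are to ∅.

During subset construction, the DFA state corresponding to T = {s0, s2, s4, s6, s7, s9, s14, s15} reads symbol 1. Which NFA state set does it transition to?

{s2, s4, s6, s7, s8, s9, s13, s14, s15, s16}

s6 on 1 → {s8, s16}.
s7 on 1 → {s13}.
No 1-transition from s0, s2, s4, s9, s14, s15.
Union after reading 1: {s8, s13, s16}.
Now take the lambda-closure:
From s8 via lambda: add s9.
From s9 via lambda: add s6.
From s6 via lambda: add s4, s14, s15.
From s15 via lambda: add s7.
From s7 via lambda: add s2.
No new states can be added; the closed set is {s2, s4, s6, s7, s8, s9, s13, s14, s15, s16}.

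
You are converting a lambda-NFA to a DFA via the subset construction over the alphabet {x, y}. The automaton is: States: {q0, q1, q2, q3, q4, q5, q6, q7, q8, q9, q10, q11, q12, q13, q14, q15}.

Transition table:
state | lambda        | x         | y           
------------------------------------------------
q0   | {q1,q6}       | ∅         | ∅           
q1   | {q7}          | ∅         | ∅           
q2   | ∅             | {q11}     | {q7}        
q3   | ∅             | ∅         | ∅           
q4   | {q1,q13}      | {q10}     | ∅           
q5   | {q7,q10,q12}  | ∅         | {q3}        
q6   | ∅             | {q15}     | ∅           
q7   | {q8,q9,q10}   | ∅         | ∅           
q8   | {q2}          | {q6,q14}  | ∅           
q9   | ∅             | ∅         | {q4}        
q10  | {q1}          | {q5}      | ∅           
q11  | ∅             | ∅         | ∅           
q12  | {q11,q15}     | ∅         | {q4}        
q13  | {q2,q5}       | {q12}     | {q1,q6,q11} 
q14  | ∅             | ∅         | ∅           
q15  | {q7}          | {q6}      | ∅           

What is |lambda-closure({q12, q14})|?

10

Start with {q12, q14}.
From q12 via lambda: add q11, q15.
From q15 via lambda: add q7.
From q7 via lambda: add q8, q9, q10.
From q8 via lambda: add q2.
From q10 via lambda: add q1.
lambda-closure = {q1, q2, q7, q8, q9, q10, q11, q12, q14, q15}, which has 10 states.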